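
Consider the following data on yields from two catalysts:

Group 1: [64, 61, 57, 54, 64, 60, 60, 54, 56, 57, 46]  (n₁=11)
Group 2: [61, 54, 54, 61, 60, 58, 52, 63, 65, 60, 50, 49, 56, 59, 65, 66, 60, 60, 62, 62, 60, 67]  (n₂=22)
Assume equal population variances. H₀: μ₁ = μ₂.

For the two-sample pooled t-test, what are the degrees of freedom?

degrees of freedom = 31

df = n₁ + n₂ − 2 = 11 + 22 − 2 = 31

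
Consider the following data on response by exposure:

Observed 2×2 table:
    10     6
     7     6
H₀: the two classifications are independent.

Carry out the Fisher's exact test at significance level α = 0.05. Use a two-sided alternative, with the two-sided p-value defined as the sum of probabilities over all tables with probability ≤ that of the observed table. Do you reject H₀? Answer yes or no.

reject H₀: no

Margins: r₁=16, r₂=13, c₁=17, c₂=12, n=29
p_obs = C(16,10)·C(13,7)/C(29,17); sum pmf over tables with pmf ≤ p_obs
p-value (two-sided) = 0.71629
At α=0.05: p ≥ α → fail to reject H₀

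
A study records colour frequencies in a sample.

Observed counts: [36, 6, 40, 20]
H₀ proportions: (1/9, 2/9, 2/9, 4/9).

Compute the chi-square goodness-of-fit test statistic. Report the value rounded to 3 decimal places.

test statistic = 93.353

n = 102; E_i = n·p_i = [11.33, 22.67, 22.67, 45.33]
χ² = (36−11.33)²/11.33 + (6−22.67)²/22.67 + (40−22.67)²/22.67 + (20−45.33)²/45.33 = 93.3529
df = 3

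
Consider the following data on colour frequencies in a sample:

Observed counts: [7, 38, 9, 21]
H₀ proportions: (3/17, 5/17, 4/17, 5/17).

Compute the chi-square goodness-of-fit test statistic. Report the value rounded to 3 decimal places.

test statistic = 18.746

n = 75; E_i = n·p_i = [13.24, 22.06, 17.65, 22.06]
χ² = (7−13.24)²/13.24 + (38−22.06)²/22.06 + (9−17.65)²/17.65 + (21−22.06)²/22.06 = 18.7456
df = 3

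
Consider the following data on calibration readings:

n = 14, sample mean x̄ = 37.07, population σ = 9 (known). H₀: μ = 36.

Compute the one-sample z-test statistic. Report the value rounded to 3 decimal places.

SE = σ/√n = 9/√14 = 2.4054
z = (x̄−μ₀)/SE = (37.07−36)/2.4054 = 0.4448

test statistic = 0.445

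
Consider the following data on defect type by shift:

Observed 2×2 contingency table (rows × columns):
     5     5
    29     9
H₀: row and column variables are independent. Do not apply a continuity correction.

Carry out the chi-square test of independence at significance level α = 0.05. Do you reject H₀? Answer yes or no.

reject H₀: no

Row totals [10, 38], col totals [34, 14], n=48
χ² = (5−7.08)²/7.08 + (5−2.92)²/2.92 + (29−26.92)²/26.92 + (9−11.08)²/11.08 = 2.6537
df = 1
p-value (upper-tail) = 0.10331
At α=0.05: p ≥ α → fail to reject H₀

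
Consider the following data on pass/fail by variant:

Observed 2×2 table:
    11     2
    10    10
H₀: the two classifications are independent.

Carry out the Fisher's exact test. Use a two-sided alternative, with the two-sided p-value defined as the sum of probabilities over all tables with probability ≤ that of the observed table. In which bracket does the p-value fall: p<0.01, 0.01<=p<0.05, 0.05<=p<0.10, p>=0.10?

p-value bracket: 0.05<=p<0.10

Margins: r₁=13, r₂=20, c₁=21, c₂=12, n=33
p_obs = C(13,11)·C(20,10)/C(33,21); sum pmf over tables with pmf ≤ p_obs
p-value (two-sided) = 0.06715
→ bracket: 0.05<=p<0.10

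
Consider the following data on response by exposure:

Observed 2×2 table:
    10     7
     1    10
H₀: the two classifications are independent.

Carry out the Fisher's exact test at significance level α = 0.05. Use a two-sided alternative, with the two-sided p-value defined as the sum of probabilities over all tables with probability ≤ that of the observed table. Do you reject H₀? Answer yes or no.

reject H₀: yes

Margins: r₁=17, r₂=11, c₁=11, c₂=17, n=28
p_obs = C(17,10)·C(11,1)/C(28,11); sum pmf over tables with pmf ≤ p_obs
p-value (two-sided) = 0.01612
At α=0.05: p < α → reject H₀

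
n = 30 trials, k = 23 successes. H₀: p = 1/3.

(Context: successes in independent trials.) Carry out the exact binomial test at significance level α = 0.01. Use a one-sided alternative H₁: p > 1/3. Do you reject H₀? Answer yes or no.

reject H₀: yes

Exact binomial: n=30, k=23, p₀=1/3=0.3333
P(X≥23) from Σ C(n,i)·p₀^i·(1−p₀)^(n−i)
p-value (one-sided, H₁ greater) = 0.00000
At α=0.01: p < α → reject H₀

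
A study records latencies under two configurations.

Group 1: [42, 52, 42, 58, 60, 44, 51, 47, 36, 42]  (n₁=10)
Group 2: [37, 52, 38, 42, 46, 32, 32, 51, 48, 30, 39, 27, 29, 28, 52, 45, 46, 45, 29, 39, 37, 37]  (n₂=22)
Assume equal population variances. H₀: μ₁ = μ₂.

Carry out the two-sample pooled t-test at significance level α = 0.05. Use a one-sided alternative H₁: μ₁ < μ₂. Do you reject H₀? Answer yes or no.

reject H₀: no

x̄₁=47.400, s₁=7.706, n₁=10
x̄₂=39.136, s₂=8.161, n₂=22
s_p² = [9·7.706² + 21·8.161²]/30 = 64.4330
SE = √(s_p²·(1/10+1/22)) = 3.0614
t = (47.400−39.136)/3.0614 = 2.6993
df = 30
p-value (one-sided, H₁ less) = 0.99435
At α=0.05: p ≥ α → fail to reject H₀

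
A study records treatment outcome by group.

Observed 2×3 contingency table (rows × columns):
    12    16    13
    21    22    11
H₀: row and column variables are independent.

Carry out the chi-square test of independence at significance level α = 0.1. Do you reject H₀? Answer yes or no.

reject H₀: no

Row totals [41, 54], col totals [33, 38, 24], n=95
χ² = (12−14.24)²/14.24 + (16−16.40)²/16.40 + (13−10.36)²/10.36 + (21−18.76)²/18.76 + (22−21.60)²/21.60 + (11−13.64)²/13.64 = 1.8238
df = 2
p-value (upper-tail) = 0.40176
At α=0.1: p ≥ α → fail to reject H₀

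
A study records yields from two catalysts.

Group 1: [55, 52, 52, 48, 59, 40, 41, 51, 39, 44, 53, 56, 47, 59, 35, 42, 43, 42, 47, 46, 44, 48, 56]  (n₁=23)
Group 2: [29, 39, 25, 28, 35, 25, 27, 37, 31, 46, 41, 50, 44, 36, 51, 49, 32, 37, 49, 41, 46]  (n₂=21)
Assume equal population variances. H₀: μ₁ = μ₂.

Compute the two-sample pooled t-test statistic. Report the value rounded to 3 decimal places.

test statistic = 4.235

x̄₁=47.783, s₁=6.681, n₁=23
x̄₂=38.000, s₂=8.597, n₂=21
s_p² = [22·6.681² + 20·8.597²]/42 = 58.5694
SE = √(s_p²·(1/23+1/21)) = 2.3099
t = (47.783−38.000)/2.3099 = 4.2351
df = 42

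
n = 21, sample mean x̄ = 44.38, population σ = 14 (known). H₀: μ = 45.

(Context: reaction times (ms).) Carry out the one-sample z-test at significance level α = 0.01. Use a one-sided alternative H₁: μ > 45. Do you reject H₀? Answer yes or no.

SE = σ/√n = 14/√21 = 3.0551
z = (x̄−μ₀)/SE = (44.38−45)/3.0551 = -0.2029
p-value (one-sided, H₁ greater) = 0.58041
At α=0.01: p ≥ α → fail to reject H₀

reject H₀: no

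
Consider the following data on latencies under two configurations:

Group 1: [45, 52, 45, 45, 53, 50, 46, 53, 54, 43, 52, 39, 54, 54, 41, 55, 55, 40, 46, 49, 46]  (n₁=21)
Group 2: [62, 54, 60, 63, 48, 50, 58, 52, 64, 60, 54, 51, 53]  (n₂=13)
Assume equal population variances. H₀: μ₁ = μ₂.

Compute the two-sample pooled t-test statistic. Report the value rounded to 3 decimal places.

x̄₁=48.429, s₁=5.230, n₁=21
x̄₂=56.077, s₂=5.346, n₂=13
s_p² = [20·5.230² + 12·5.346²]/32 = 27.8146
SE = √(s_p²·(1/21+1/13)) = 1.8612
t = (48.429−56.077)/1.8612 = -4.1094
df = 32

test statistic = -4.109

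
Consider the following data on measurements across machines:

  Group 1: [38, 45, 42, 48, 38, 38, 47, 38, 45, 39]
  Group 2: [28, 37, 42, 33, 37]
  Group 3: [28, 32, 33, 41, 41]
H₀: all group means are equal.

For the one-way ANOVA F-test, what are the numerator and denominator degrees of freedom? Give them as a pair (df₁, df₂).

k = 3 groups, N = 20 total
df = (k−1, N−k) = (3−1, 20−3) = (2, 17)

degrees of freedom = [2, 17]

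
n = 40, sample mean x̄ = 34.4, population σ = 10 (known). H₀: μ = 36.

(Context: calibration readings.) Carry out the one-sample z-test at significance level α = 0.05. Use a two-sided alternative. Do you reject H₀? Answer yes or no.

SE = σ/√n = 10/√40 = 1.5811
z = (x̄−μ₀)/SE = (34.4−36)/1.5811 = -1.0119
p-value (two-sided) = 0.31157
At α=0.05: p ≥ α → fail to reject H₀

reject H₀: no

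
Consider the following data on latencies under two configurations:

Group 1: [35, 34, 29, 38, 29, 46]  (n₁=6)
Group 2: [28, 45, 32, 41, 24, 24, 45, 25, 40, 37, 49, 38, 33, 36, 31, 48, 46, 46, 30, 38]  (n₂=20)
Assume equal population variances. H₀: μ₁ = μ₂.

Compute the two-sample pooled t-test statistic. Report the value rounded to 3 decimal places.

x̄₁=35.167, s₁=6.369, n₁=6
x̄₂=36.800, s₂=8.180, n₂=20
s_p² = [5·6.369² + 19·8.180²]/24 = 61.4181
SE = √(s_p²·(1/6+1/20)) = 3.6479
t = (35.167−36.800)/3.6479 = -0.4477
df = 24

test statistic = -0.448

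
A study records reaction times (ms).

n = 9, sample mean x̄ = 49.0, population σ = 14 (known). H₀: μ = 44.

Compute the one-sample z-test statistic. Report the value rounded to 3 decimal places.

SE = σ/√n = 14/√9 = 4.6667
z = (x̄−μ₀)/SE = (49.0−44)/4.6667 = 1.0714

test statistic = 1.071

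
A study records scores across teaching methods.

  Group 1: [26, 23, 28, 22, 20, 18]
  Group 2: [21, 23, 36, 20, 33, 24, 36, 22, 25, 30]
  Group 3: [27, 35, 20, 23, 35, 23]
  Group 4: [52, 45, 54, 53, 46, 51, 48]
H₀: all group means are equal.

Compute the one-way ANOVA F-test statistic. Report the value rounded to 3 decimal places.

Group means [22.83, 27.00, 27.17, 49.86], grand mean 31.690
SSB = Σnᵢ(x̄ᵢ−x̄)² = 3123.683; SSW = ΣΣ(x−x̄ᵢ)² = 698.524
MSB = 3123.683/3 = 1041.2277; MSW = 698.524/25 = 27.9410
F = MSB/MSW = 37.2653
df = (3, 25)

test statistic = 37.265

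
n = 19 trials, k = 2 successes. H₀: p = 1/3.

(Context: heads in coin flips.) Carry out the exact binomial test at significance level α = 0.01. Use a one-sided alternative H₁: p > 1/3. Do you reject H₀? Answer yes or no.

Exact binomial: n=19, k=2, p₀=1/3=0.3333
P(X≥2) from Σ C(n,i)·p₀^i·(1−p₀)^(n−i)
p-value (one-sided, H₁ greater) = 0.99526
At α=0.01: p ≥ α → fail to reject H₀

reject H₀: no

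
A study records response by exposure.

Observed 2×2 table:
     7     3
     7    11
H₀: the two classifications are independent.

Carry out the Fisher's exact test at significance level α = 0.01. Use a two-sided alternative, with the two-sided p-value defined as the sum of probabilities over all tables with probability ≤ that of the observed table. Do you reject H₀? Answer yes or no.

reject H₀: no

Margins: r₁=10, r₂=18, c₁=14, c₂=14, n=28
p_obs = C(10,7)·C(18,7)/C(28,14); sum pmf over tables with pmf ≤ p_obs
p-value (two-sided) = 0.23646
At α=0.01: p ≥ α → fail to reject H₀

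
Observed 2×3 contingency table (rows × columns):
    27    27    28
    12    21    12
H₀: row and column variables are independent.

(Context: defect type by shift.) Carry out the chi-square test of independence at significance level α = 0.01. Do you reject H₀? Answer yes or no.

reject H₀: no

Row totals [82, 45], col totals [39, 48, 40], n=127
χ² = (27−25.18)²/25.18 + (27−30.99)²/30.99 + (28−25.83)²/25.83 + (12−13.82)²/13.82 + (21−17.01)²/17.01 + (12−14.17)²/14.17 = 2.3382
df = 2
p-value (upper-tail) = 0.31065
At α=0.01: p ≥ α → fail to reject H₀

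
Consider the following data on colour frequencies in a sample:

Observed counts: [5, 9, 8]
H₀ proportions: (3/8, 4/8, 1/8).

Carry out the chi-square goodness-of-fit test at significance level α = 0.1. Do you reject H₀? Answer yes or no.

n = 22; E_i = n·p_i = [8.25, 11.00, 2.75]
χ² = (5−8.25)²/8.25 + (9−11.00)²/11.00 + (8−2.75)²/2.75 = 11.6667
df = 2
p-value (upper-tail) = 0.00293
At α=0.1: p < α → reject H₀

reject H₀: yes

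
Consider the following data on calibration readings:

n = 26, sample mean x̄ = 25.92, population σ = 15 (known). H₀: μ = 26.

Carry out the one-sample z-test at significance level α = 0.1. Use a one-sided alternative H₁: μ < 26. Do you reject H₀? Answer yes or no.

reject H₀: no

SE = σ/√n = 15/√26 = 2.9417
z = (x̄−μ₀)/SE = (25.92−26)/2.9417 = -0.0272
p-value (one-sided, H₁ less) = 0.48915
At α=0.1: p ≥ α → fail to reject H₀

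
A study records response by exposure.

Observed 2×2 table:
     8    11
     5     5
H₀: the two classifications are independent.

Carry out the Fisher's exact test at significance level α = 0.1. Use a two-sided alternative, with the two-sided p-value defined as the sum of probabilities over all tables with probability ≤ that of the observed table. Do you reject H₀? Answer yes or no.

reject H₀: no

Margins: r₁=19, r₂=10, c₁=13, c₂=16, n=29
p_obs = C(19,8)·C(10,5)/C(29,13); sum pmf over tables with pmf ≤ p_obs
p-value (two-sided) = 0.71414
At α=0.1: p ≥ α → fail to reject H₀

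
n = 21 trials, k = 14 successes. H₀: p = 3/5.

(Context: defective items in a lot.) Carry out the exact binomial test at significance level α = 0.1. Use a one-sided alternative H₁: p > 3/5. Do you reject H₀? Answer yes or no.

reject H₀: no

Exact binomial: n=21, k=14, p₀=3/5=0.6000
P(X≥14) from Σ C(n,i)·p₀^i·(1−p₀)^(n−i)
p-value (one-sided, H₁ greater) = 0.34954
At α=0.1: p ≥ α → fail to reject H₀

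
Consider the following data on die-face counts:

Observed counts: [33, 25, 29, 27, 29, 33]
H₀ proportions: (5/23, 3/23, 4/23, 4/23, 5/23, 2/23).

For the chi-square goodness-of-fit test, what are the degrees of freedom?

df = k − 1 = 6 − 1 = 5

degrees of freedom = 5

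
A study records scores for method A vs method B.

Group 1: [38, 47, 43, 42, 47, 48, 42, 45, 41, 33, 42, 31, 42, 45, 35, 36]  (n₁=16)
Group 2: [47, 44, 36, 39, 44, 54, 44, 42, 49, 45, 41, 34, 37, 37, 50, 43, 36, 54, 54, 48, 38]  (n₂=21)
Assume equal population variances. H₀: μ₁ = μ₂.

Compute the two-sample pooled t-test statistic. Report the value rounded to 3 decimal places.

test statistic = -1.327

x̄₁=41.062, s₁=5.131, n₁=16
x̄₂=43.619, s₂=6.265, n₂=21
s_p² = [15·5.131² + 20·6.265²]/35 = 33.7111
SE = √(s_p²·(1/16+1/21)) = 1.9267
t = (41.062−43.619)/1.9267 = -1.3269
df = 35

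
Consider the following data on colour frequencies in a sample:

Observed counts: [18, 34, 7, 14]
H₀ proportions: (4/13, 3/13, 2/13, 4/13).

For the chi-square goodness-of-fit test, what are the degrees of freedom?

degrees of freedom = 3

df = k − 1 = 4 − 1 = 3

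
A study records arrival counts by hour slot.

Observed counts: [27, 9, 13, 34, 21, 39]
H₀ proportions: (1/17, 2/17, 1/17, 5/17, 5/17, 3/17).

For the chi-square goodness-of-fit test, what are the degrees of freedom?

df = k − 1 = 6 − 1 = 5

degrees of freedom = 5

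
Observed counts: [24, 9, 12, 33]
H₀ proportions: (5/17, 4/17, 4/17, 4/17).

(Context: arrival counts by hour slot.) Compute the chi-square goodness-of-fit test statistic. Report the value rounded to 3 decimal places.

test statistic = 18.704

n = 78; E_i = n·p_i = [22.94, 18.35, 18.35, 18.35]
χ² = (24−22.94)²/22.94 + (9−18.35)²/18.35 + (12−18.35)²/18.35 + (33−18.35)²/18.35 = 18.7038
df = 3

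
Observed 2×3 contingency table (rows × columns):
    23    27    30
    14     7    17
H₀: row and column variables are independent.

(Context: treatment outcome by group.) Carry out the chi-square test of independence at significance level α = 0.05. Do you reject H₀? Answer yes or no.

Row totals [80, 38], col totals [37, 34, 47], n=118
χ² = (23−25.08)²/25.08 + (27−23.05)²/23.05 + (30−31.86)²/31.86 + (14−11.92)²/11.92 + (7−10.95)²/10.95 + (17−15.14)²/15.14 = 2.9777
df = 2
p-value (upper-tail) = 0.22563
At α=0.05: p ≥ α → fail to reject H₀

reject H₀: no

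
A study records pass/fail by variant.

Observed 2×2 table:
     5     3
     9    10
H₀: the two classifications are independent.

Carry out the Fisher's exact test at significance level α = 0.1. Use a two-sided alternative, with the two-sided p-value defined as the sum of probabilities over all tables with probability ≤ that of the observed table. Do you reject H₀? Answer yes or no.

reject H₀: no

Margins: r₁=8, r₂=19, c₁=14, c₂=13, n=27
p_obs = C(8,5)·C(19,9)/C(27,14); sum pmf over tables with pmf ≤ p_obs
p-value (two-sided) = 0.67762
At α=0.1: p ≥ α → fail to reject H₀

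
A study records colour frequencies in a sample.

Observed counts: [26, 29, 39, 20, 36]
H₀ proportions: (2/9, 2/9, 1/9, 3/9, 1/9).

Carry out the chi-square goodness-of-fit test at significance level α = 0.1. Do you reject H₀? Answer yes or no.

reject H₀: yes

n = 150; E_i = n·p_i = [33.33, 33.33, 16.67, 50.00, 16.67]
χ² = (26−33.33)²/33.33 + (29−33.33)²/33.33 + (39−16.67)²/16.67 + (20−50.00)²/50.00 + (36−16.67)²/16.67 = 72.5300
df = 4
p-value (upper-tail) = 0.00000
At α=0.1: p < α → reject H₀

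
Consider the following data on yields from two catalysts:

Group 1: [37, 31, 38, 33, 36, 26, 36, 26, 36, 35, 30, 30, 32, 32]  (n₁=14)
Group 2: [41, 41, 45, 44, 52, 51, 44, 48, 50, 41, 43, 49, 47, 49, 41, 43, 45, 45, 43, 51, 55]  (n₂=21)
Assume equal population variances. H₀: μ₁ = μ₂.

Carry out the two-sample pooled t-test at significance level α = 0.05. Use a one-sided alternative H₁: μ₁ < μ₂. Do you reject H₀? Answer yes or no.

reject H₀: yes

x̄₁=32.714, s₁=3.852, n₁=14
x̄₂=46.095, s₂=4.146, n₂=21
s_p² = [13·3.852² + 20·4.146²]/33 = 16.2626
SE = √(s_p²·(1/14+1/21)) = 1.3914
t = (32.714−46.095)/1.3914 = -9.6168
df = 33
p-value (one-sided, H₁ less) = 0.00000
At α=0.05: p < α → reject H₀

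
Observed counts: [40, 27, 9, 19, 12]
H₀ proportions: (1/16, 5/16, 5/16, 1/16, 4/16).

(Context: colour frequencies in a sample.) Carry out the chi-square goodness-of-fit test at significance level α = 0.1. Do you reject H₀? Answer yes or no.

reject H₀: yes

n = 107; E_i = n·p_i = [6.69, 33.44, 33.44, 6.69, 26.75]
χ² = (40−6.69)²/6.69 + (27−33.44)²/33.44 + (9−33.44)²/33.44 + (19−6.69)²/6.69 + (12−26.75)²/26.75 = 215.8411
df = 4
p-value (upper-tail) = 0.00000
At α=0.1: p < α → reject H₀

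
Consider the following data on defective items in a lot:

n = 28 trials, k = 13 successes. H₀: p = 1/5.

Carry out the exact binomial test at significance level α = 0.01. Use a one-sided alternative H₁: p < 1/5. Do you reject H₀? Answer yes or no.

reject H₀: no

Exact binomial: n=28, k=13, p₀=1/5=0.2000
P(X≤13) from Σ C(n,i)·p₀^i·(1−p₀)^(n−i)
p-value (one-sided, H₁ less) = 0.99963
At α=0.01: p ≥ α → fail to reject H₀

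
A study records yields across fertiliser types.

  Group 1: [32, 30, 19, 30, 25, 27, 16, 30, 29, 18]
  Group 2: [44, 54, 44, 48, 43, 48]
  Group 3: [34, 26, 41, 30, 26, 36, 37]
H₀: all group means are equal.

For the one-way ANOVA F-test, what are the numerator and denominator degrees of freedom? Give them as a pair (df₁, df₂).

k = 3 groups, N = 23 total
df = (k−1, N−k) = (3−1, 23−3) = (2, 20)

degrees of freedom = [2, 20]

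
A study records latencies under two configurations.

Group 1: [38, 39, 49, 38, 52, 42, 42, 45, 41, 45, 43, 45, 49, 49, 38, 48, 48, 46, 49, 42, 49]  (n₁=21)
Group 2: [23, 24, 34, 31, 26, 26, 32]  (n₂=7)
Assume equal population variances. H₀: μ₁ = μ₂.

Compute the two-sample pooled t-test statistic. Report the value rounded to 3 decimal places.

x̄₁=44.619, s₁=4.330, n₁=21
x̄₂=28.000, s₂=4.282, n₂=7
s_p² = [20·4.330² + 6·4.282²]/26 = 18.6520
SE = √(s_p²·(1/21+1/7)) = 1.8849
t = (44.619−28.000)/1.8849 = 8.8170
df = 26

test statistic = 8.817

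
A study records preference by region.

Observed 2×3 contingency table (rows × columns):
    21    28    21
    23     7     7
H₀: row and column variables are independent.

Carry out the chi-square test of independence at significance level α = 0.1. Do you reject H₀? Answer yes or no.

reject H₀: yes

Row totals [70, 37], col totals [44, 35, 28], n=107
χ² = (21−28.79)²/28.79 + (28−22.90)²/22.90 + (21−18.32)²/18.32 + (23−15.21)²/15.21 + (7−12.10)²/12.10 + (7−9.68)²/9.68 = 10.5133
df = 2
p-value (upper-tail) = 0.00521
At α=0.1: p < α → reject H₀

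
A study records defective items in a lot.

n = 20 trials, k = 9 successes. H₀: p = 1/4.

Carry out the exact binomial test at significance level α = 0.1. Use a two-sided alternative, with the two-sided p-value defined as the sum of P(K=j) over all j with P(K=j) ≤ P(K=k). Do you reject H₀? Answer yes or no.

Exact binomial: n=20, k=9, p₀=1/4=0.2500
P(X=j) = C(n,j)·p₀^j·(1−p₀)^(n−j); p = Σ P(X=j) over j with P(X=j) ≤ P(X=9)
p-value (two-sided) = 0.06524
At α=0.1: p < α → reject H₀

reject H₀: yes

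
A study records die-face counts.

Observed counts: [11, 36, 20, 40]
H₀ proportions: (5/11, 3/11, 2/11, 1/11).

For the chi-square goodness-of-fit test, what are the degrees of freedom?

df = k − 1 = 4 − 1 = 3

degrees of freedom = 3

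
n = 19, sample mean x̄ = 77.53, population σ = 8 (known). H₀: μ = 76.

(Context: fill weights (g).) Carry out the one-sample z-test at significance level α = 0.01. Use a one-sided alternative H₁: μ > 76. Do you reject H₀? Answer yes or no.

SE = σ/√n = 8/√19 = 1.8353
z = (x̄−μ₀)/SE = (77.53−76)/1.8353 = 0.8336
p-value (one-sided, H₁ greater) = 0.20224
At α=0.01: p ≥ α → fail to reject H₀

reject H₀: no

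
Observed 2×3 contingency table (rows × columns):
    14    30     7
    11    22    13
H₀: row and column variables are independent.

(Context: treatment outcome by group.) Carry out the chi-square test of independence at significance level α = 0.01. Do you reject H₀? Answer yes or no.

reject H₀: no

Row totals [51, 46], col totals [25, 52, 20], n=97
χ² = (14−13.14)²/13.14 + (30−27.34)²/27.34 + (7−10.52)²/10.52 + (11−11.86)²/11.86 + (22−24.66)²/24.66 + (13−9.48)²/9.48 = 3.1414
df = 2
p-value (upper-tail) = 0.20790
At α=0.01: p ≥ α → fail to reject H₀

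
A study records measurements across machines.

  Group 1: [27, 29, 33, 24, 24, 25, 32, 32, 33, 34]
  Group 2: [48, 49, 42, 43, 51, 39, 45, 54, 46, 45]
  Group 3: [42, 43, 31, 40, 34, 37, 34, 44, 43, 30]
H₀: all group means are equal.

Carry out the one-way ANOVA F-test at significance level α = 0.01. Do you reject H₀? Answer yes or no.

Group means [29.30, 46.20, 37.80], grand mean 37.767
SSB = Σnᵢ(x̄ᵢ−x̄)² = 1428.067; SSW = ΣΣ(x−x̄ᵢ)² = 573.300
MSB = 1428.067/2 = 714.0333; MSW = 573.300/27 = 21.2333
F = MSB/MSW = 33.6279
df = (2, 27)
p-value (upper-tail) = 0.00000
At α=0.01: p < α → reject H₀

reject H₀: yes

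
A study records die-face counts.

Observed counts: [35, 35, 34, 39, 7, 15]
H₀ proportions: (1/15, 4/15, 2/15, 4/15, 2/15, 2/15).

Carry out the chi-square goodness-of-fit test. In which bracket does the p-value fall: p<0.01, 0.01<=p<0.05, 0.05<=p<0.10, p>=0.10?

n = 165; E_i = n·p_i = [11.00, 44.00, 22.00, 44.00, 22.00, 22.00]
χ² = (35−11.00)²/11.00 + (35−44.00)²/44.00 + (34−22.00)²/22.00 + (39−44.00)²/44.00 + (7−22.00)²/22.00 + (15−22.00)²/22.00 = 73.7727
df = 5
p-value (upper-tail) = 0.00000
→ bracket: p<0.01

p-value bracket: p<0.01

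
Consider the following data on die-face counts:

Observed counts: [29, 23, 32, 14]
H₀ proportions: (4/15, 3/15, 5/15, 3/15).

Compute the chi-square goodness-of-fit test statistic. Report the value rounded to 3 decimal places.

n = 98; E_i = n·p_i = [26.13, 19.60, 32.67, 19.60]
χ² = (29−26.13)²/26.13 + (23−19.60)²/19.60 + (32−32.67)²/32.67 + (14−19.60)²/19.60 = 2.5179
df = 3

test statistic = 2.518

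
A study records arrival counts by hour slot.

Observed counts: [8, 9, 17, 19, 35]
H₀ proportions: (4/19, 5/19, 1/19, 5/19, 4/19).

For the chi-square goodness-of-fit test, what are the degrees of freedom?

degrees of freedom = 4

df = k − 1 = 5 − 1 = 4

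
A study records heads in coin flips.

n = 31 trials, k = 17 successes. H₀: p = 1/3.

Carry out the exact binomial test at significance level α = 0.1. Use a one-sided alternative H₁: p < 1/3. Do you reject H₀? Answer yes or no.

reject H₀: no

Exact binomial: n=31, k=17, p₀=1/3=0.3333
P(X≤17) from Σ C(n,i)·p₀^i·(1−p₀)^(n−i)
p-value (one-sided, H₁ less) = 0.99595
At α=0.1: p ≥ α → fail to reject H₀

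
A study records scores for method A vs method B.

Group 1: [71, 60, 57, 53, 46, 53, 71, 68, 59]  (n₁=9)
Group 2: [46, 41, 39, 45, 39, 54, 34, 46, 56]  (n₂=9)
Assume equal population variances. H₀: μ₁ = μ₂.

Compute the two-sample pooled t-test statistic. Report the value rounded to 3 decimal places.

test statistic = 4.074

x̄₁=59.778, s₁=8.729, n₁=9
x̄₂=44.444, s₂=7.161, n₂=9
s_p² = [8·8.729² + 8·7.161²]/16 = 63.7361
SE = √(s_p²·(1/9+1/9)) = 3.7635
t = (59.778−44.444)/3.7635 = 4.0743
df = 16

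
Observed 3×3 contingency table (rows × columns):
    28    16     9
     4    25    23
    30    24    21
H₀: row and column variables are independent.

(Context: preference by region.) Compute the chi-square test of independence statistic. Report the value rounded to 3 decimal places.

Row totals [53, 52, 75], col totals [62, 65, 53], n=180
χ² = (28−18.26)²/18.26 + (16−19.14)²/19.14 + (9−15.61)²/15.61 + (4−17.91)²/17.91 + (25−18.78)²/18.78 + (23−15.31)²/15.31 + (30−25.83)²/25.83 + (24−27.08)²/27.08 + (21−22.08)²/22.08 = 26.3158
df = 4

test statistic = 26.316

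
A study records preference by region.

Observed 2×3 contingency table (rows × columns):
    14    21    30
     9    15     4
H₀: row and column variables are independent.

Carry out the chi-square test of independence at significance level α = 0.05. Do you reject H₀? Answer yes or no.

reject H₀: yes

Row totals [65, 28], col totals [23, 36, 34], n=93
χ² = (14−16.08)²/16.08 + (21−25.16)²/25.16 + (30−23.76)²/23.76 + (9−6.92)²/6.92 + (15−10.84)²/10.84 + (4−10.24)²/10.24 = 8.6120
df = 2
p-value (upper-tail) = 0.01349
At α=0.05: p < α → reject H₀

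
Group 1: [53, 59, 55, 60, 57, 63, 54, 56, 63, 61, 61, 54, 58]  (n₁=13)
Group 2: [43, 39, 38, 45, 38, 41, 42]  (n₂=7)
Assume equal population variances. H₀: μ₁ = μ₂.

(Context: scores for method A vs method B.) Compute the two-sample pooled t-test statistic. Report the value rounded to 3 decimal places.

test statistic = 11.349

x̄₁=58.000, s₁=3.464, n₁=13
x̄₂=40.857, s₂=2.673, n₂=7
s_p² = [12·3.464² + 6·2.673²]/18 = 10.3810
SE = √(s_p²·(1/13+1/7)) = 1.5105
t = (58.000−40.857)/1.5105 = 11.3493
df = 18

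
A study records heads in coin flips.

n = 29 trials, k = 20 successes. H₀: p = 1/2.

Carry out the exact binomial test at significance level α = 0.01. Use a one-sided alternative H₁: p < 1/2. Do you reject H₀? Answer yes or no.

reject H₀: no

Exact binomial: n=29, k=20, p₀=1/2=0.5000
P(X≤20) from Σ C(n,i)·p₀^i·(1−p₀)^(n−i)
p-value (one-sided, H₁ less) = 0.98794
At α=0.01: p ≥ α → fail to reject H₀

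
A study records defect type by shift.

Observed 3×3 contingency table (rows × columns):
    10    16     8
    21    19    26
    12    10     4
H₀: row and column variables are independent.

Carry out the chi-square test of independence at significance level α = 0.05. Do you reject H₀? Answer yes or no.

reject H₀: no

Row totals [34, 66, 26], col totals [43, 45, 38], n=126
χ² = (10−11.60)²/11.60 + (16−12.14)²/12.14 + (8−10.25)²/10.25 + (21−22.52)²/22.52 + (19−23.57)²/23.57 + (26−19.90)²/19.90 + (12−8.87)²/8.87 + (10−9.29)²/9.29 + (4−7.84)²/7.84 = 7.8370
df = 4
p-value (upper-tail) = 0.09773
At α=0.05: p ≥ α → fail to reject H₀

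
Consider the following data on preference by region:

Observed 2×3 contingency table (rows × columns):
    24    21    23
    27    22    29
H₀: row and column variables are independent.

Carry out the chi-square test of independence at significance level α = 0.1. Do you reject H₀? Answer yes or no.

Row totals [68, 78], col totals [51, 43, 52], n=146
χ² = (24−23.75)²/23.75 + (21−20.03)²/20.03 + (23−24.22)²/24.22 + (27−27.25)²/27.25 + (22−22.97)²/22.97 + (29−27.78)²/27.78 = 0.2081
df = 2
p-value (upper-tail) = 0.90119
At α=0.1: p ≥ α → fail to reject H₀

reject H₀: no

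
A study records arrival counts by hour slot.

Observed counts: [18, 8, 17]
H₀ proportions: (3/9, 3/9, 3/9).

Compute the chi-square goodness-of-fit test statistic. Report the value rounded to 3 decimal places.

n = 43; E_i = n·p_i = [14.33, 14.33, 14.33]
χ² = (18−14.33)²/14.33 + (8−14.33)²/14.33 + (17−14.33)²/14.33 = 4.2326
df = 2

test statistic = 4.233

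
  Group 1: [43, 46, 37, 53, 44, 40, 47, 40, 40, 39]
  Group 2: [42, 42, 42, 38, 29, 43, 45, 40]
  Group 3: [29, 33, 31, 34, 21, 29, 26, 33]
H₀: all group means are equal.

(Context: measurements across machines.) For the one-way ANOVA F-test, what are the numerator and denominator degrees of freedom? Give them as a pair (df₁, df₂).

k = 3 groups, N = 26 total
df = (k−1, N−k) = (3−1, 26−3) = (2, 23)

degrees of freedom = [2, 23]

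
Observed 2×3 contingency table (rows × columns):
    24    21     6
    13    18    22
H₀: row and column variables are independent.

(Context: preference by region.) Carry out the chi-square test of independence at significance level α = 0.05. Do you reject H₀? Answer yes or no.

Row totals [51, 53], col totals [37, 39, 28], n=104
χ² = (24−18.14)²/18.14 + (21−19.12)²/19.12 + (6−13.73)²/13.73 + (13−18.86)²/18.86 + (18−19.88)²/19.88 + (22−14.27)²/14.27 = 12.6101
df = 2
p-value (upper-tail) = 0.00183
At α=0.05: p < α → reject H₀

reject H₀: yes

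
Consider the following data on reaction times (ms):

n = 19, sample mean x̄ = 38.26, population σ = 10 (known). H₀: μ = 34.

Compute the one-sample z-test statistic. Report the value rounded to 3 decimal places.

test statistic = 1.857

SE = σ/√n = 10/√19 = 2.2942
z = (x̄−μ₀)/SE = (38.26−34)/2.2942 = 1.8569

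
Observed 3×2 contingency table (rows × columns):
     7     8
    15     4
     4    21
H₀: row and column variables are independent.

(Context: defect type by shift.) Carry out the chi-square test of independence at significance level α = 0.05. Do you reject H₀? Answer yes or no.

reject H₀: yes

Row totals [15, 19, 25], col totals [26, 33], n=59
χ² = (7−6.61)²/6.61 + (8−8.39)²/8.39 + (15−8.37)²/8.37 + (4−10.63)²/10.63 + (4−11.02)²/11.02 + (21−13.98)²/13.98 = 17.4096
df = 2
p-value (upper-tail) = 0.00017
At α=0.05: p < α → reject H₀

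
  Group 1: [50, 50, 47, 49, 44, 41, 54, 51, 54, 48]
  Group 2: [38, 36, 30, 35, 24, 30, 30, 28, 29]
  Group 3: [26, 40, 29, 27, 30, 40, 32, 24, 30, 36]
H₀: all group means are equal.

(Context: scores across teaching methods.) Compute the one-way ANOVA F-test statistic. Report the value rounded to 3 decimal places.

Group means [48.80, 31.11, 31.40], grand mean 37.310
SSB = Σnᵢ(x̄ᵢ−x̄)² = 2015.318; SSW = ΣΣ(x−x̄ᵢ)² = 586.889
MSB = 2015.318/2 = 1007.6590; MSW = 586.889/26 = 22.5726
F = MSB/MSW = 44.6407
df = (2, 26)

test statistic = 44.641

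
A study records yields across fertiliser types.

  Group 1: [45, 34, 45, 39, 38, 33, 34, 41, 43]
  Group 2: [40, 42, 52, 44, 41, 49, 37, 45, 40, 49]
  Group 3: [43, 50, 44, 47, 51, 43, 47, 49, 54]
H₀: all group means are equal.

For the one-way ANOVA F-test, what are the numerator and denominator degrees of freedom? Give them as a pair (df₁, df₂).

degrees of freedom = [2, 25]

k = 3 groups, N = 28 total
df = (k−1, N−k) = (3−1, 28−3) = (2, 25)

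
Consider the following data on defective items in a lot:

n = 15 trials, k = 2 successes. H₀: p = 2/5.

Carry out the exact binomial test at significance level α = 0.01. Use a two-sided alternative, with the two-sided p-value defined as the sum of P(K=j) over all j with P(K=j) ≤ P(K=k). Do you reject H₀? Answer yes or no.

reject H₀: no

Exact binomial: n=15, k=2, p₀=2/5=0.4000
P(X=j) = C(n,j)·p₀^j·(1−p₀)^(n−j); p = Σ P(X=j) over j with P(X=j) ≤ P(X=2)
p-value (two-sided) = 0.03646
At α=0.01: p ≥ α → fail to reject H₀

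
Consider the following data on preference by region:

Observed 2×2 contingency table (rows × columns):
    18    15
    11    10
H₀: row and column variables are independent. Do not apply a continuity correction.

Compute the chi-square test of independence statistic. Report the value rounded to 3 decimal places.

test statistic = 0.024

Row totals [33, 21], col totals [29, 25], n=54
χ² = (18−17.72)²/17.72 + (15−15.28)²/15.28 + (11−11.28)²/11.28 + (10−9.72)²/9.72 = 0.0242
df = 1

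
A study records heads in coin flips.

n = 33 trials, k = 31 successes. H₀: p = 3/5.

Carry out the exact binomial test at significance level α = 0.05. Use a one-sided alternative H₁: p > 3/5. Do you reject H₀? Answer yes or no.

Exact binomial: n=33, k=31, p₀=3/5=0.6000
P(X≥31) from Σ C(n,i)·p₀^i·(1−p₀)^(n−i)
p-value (one-sided, H₁ greater) = 0.00001
At α=0.05: p < α → reject H₀

reject H₀: yes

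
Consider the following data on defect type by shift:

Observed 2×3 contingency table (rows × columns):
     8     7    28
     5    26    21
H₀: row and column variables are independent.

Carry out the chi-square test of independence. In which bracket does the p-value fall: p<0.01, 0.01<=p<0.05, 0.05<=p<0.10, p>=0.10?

Row totals [43, 52], col totals [13, 33, 49], n=95
χ² = (8−5.88)²/5.88 + (7−14.94)²/14.94 + (28−22.18)²/22.18 + (5−7.12)²/7.12 + (26−18.06)²/18.06 + (21−26.82)²/26.82 = 11.8857
df = 2
p-value (upper-tail) = 0.00262
→ bracket: p<0.01

p-value bracket: p<0.01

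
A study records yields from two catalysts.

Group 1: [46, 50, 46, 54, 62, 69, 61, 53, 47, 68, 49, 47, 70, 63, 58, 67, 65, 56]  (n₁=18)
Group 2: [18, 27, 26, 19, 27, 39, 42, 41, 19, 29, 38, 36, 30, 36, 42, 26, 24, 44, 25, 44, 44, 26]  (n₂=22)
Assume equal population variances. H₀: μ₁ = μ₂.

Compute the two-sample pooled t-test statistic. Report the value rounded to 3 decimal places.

test statistic = 9.132

x̄₁=57.278, s₁=8.594, n₁=18
x̄₂=31.909, s₂=8.858, n₂=22
s_p² = [17·8.594² + 21·8.858²]/38 = 76.4060
SE = √(s_p²·(1/18+1/22)) = 2.7781
t = (57.278−31.909)/2.7781 = 9.1317
df = 38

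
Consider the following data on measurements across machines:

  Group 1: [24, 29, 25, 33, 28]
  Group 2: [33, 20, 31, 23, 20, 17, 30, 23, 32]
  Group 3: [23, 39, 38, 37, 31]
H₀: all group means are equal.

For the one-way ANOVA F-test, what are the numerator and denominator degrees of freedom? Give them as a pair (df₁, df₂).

degrees of freedom = [2, 16]

k = 3 groups, N = 19 total
df = (k−1, N−k) = (3−1, 19−3) = (2, 16)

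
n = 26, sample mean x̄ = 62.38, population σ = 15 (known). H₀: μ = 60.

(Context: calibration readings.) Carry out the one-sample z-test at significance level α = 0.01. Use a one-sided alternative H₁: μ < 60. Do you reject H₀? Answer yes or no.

reject H₀: no

SE = σ/√n = 15/√26 = 2.9417
z = (x̄−μ₀)/SE = (62.38−60)/2.9417 = 0.8090
p-value (one-sided, H₁ less) = 0.79076
At α=0.01: p ≥ α → fail to reject H₀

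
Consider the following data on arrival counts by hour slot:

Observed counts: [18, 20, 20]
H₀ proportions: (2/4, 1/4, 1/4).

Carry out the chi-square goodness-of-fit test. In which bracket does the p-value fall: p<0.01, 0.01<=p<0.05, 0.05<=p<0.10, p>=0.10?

n = 58; E_i = n·p_i = [29.00, 14.50, 14.50]
χ² = (18−29.00)²/29.00 + (20−14.50)²/14.50 + (20−14.50)²/14.50 = 8.3448
df = 2
p-value (upper-tail) = 0.01542
→ bracket: 0.01<=p<0.05

p-value bracket: 0.01<=p<0.05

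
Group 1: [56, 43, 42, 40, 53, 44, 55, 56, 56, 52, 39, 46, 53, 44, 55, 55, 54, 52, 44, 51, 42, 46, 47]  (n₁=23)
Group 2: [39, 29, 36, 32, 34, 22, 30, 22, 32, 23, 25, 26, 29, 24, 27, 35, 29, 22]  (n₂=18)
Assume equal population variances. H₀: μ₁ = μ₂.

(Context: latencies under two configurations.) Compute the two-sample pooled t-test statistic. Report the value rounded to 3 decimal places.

test statistic = 11.551

x̄₁=48.913, s₁=5.822, n₁=23
x̄₂=28.667, s₂=5.224, n₂=18
s_p² = [22·5.822² + 17·5.224²]/39 = 31.0212
SE = √(s_p²·(1/23+1/18)) = 1.7528
t = (48.913−28.667)/1.7528 = 11.5512
df = 39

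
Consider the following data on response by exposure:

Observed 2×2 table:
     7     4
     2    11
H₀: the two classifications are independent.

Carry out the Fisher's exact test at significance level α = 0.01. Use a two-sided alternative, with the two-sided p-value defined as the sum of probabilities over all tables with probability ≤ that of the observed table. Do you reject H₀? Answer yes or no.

reject H₀: no

Margins: r₁=11, r₂=13, c₁=9, c₂=15, n=24
p_obs = C(11,7)·C(13,2)/C(24,9); sum pmf over tables with pmf ≤ p_obs
p-value (two-sided) = 0.03274
At α=0.01: p ≥ α → fail to reject H₀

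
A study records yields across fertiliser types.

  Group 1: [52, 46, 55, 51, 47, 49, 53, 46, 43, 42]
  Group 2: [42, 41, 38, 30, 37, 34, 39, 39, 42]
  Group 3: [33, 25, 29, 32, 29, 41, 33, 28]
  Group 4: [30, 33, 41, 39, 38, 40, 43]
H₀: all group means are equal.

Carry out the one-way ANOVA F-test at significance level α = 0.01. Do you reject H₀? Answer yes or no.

reject H₀: yes

Group means [48.40, 38.00, 31.25, 37.71], grand mean 39.412
SSB = Σnᵢ(x̄ᵢ−x̄)² = 1378.907; SSW = ΣΣ(x−x̄ᵢ)² = 581.329
MSB = 1378.907/3 = 459.6356; MSW = 581.329/30 = 19.3776
F = MSB/MSW = 23.7199
df = (3, 30)
p-value (upper-tail) = 0.00000
At α=0.01: p < α → reject H₀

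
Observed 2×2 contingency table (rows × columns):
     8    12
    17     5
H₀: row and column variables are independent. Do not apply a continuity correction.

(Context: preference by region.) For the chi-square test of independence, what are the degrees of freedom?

df = (r−1)(c−1) = (2−1)·(2−1) = 1

degrees of freedom = 1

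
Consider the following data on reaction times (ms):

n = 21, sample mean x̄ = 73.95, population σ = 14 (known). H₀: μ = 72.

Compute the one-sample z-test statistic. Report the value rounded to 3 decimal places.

SE = σ/√n = 14/√21 = 3.0551
z = (x̄−μ₀)/SE = (73.95−72)/3.0551 = 0.6383

test statistic = 0.638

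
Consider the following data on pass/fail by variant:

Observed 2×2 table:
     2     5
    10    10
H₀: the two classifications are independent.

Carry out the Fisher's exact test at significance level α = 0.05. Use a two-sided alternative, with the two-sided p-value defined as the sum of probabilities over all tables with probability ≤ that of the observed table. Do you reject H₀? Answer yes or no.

reject H₀: no

Margins: r₁=7, r₂=20, c₁=12, c₂=15, n=27
p_obs = C(7,2)·C(20,10)/C(27,12); sum pmf over tables with pmf ≤ p_obs
p-value (two-sided) = 0.40821
At α=0.05: p ≥ α → fail to reject H₀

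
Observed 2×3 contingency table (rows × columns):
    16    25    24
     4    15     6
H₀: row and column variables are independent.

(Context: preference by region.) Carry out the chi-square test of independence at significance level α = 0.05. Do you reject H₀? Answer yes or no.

Row totals [65, 25], col totals [20, 40, 30], n=90
χ² = (16−14.44)²/14.44 + (25−28.89)²/28.89 + (24−21.67)²/21.67 + (4−5.56)²/5.56 + (15−11.11)²/11.11 + (6−8.33)²/8.33 = 3.3923
df = 2
p-value (upper-tail) = 0.18339
At α=0.05: p ≥ α → fail to reject H₀

reject H₀: no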